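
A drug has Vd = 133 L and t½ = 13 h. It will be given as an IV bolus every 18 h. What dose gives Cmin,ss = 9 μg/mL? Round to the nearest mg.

τ/t½ = 18/13 ≈ 1.3846, so f = (1/2)^(18/13) ≈ 0.382992.
Cmin,ss = (D/Vd)·f/(1−f), so D = Cmin,ss·Vd·(1−f)/f.
D = 9 × 133 × (1−f)/f ≈ 9 × 133 × 1.61102 ≈ 1928.39 mg.

1928 mg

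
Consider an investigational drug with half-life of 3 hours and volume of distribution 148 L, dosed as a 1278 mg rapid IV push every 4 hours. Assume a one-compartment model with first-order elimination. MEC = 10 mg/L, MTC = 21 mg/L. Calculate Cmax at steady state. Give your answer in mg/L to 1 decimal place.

14.3 mg/L

k = ln2/t½ = ln2/3 ≈ 0.231049 h⁻¹; fraction remaining f = e^(−kτ) = e^(−0.231049×4) ≈ 0.3969.
Accumulation ratio R = 1/(1 − f) ≈ 1/0.6031 ≈ 1.6581.
Each bolus raises the concentration by D/Vd = 1278/148 ≈ 8.635 mg/L.
Steady-state peak Cmax,ss = C₀·R ≈ 8.635 × 1.6581 ≈ 14.318 mg/L.
Peak 14.3 mg/L vs MTC 21 mg/L: below toxic threshold.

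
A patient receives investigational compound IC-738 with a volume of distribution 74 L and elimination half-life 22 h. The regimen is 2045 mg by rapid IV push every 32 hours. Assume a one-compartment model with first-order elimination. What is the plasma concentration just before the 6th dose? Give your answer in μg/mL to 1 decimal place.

15.8 μg/mL

f = (1/2)^(τ/t½) = (1/2)^(32/22) ≈ 0.3649.
C₀ = D/Vd = 2045/74 ≈ 27.635 μg/mL.
Before the 6th dose, 5 doses have been given. Superposition: Cmin = C₀·(f + f² + … + f^5).
≈ 27.635 × (0.3649 + 0.1332 + 0.0486 + 0.0177 + 0.0065) ≈ 27.635 × 0.5709 ≈ 15.777 μg/mL.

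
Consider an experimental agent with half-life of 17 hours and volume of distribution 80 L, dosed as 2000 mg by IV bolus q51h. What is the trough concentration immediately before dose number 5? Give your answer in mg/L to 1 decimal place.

f = (1/2)^(τ/t½) = (1/2)^(51/17) ≈ 0.1250.
C₀ = D/Vd = 2000/80 ≈ 25.000 mg/L.
Before the 5th dose, 4 doses have been given. Superposition: Cmin = C₀·(f + f² + … + f^4).
≈ 25.000 × (0.1250 + 0.0156 + 0.0020 + 0.0002) ≈ 25.000 × 0.1428 ≈ 3.570 mg/L.

3.6 mg/L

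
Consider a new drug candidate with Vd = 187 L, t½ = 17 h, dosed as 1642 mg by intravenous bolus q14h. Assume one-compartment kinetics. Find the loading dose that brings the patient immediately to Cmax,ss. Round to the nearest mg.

3775 mg

f = (1/2)^(14/17) ≈ 0.565058; accumulation ratio R = 1/(1−f) ≈ 2.29916.
Loading dose to hit Cmax,ss on first dose: D_load = D_maint·R ≈ 1642 × 2.29916 ≈ 3775.22 mg.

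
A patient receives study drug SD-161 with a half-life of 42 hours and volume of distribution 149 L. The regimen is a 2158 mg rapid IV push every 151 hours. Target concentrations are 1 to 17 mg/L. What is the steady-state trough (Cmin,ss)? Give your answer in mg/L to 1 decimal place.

Over one 151-h interval, 151/42 ≈ 3.5952 half-lives elapse, leaving f ≈ 0.0827 of each dose.
Each bolus raises the concentration by D/Vd = 2158/149 ≈ 14.483 mg/L.
Steady-state trough Cmin,ss = C₀·f/(1−f) ≈ 14.483 × 0.0827/0.9173 ≈ 1.306 mg/L.
Trough 1.3 mg/L vs MEC 1 mg/L: adequate.

1.3 mg/L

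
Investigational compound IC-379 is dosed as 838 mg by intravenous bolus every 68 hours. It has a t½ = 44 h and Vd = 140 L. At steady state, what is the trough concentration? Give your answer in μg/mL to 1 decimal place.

3.1 μg/mL

k = ln2/t½ = ln2/44 ≈ 0.015753 h⁻¹; fraction remaining f = e^(−kτ) = e^(−0.015753×68) ≈ 0.3426.
Each bolus raises the concentration by D/Vd = 838/140 ≈ 5.986 μg/mL.
Steady-state trough Cmin,ss = C₀·f/(1−f) ≈ 5.986 × 0.3426/0.6574 ≈ 3.120 μg/mL.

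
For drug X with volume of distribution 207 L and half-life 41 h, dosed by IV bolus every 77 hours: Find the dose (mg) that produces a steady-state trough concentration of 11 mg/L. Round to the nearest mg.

τ/t½ = 77/41 ≈ 1.878, so f = (1/2)^(77/41) ≈ 0.272051.
Cmin,ss = (D/Vd)·f/(1−f), so D = Cmin,ss·Vd·(1−f)/f.
D = 11 × 207 × (1−f)/f ≈ 11 × 207 × 2.67578 ≈ 6092.75 mg.

6093 mg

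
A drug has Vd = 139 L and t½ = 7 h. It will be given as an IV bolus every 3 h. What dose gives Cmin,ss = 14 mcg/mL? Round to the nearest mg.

τ/t½ = 3/7 ≈ 0.42857, so f = (1/2)^(3/7) ≈ 0.742997.
Cmin,ss = (D/Vd)·f/(1−f), so D = Cmin,ss·Vd·(1−f)/f.
D = 14 × 139 × (1−f)/f ≈ 14 × 139 × 0.34590 ≈ 673.12 mg.

673 mg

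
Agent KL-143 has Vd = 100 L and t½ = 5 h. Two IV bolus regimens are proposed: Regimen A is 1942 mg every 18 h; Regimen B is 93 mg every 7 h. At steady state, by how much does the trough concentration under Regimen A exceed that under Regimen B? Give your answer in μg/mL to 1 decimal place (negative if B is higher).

Regimen A: f = (1/2)^(18/5) ≈ 0.0825; Cmin,ss = (1942/100)·f/(1−f) ≈ 1.746 μg/mL.
Regimen B: f = (1/2)^(7/5) ≈ 0.3789; Cmin,ss = (93/100)·f/(1−f) ≈ 0.567 μg/mL.
Difference ≈ 1.746 − 0.567 ≈ 1.179 μg/mL.

1.2 μg/mL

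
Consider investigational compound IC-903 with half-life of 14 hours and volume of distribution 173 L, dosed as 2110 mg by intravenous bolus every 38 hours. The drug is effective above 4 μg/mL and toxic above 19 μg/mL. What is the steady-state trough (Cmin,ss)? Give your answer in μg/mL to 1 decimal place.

Over one 38-h interval, 38/14 ≈ 2.7143 half-lives elapse, leaving f ≈ 0.1524 of each dose.
At steady state, accumulation factor R = 1/(1 − e^(−kτ)) ≈ 1.1798.
Single-dose peak C₀ = D/Vd = 2110/173 ≈ 12.197 μg/mL.
Cmax,ss = C₀/(1 − f) ≈ 12.197/0.8476 ≈ 14.390 μg/mL.
Steady-state trough Cmin,ss = Cmax,ss·f ≈ 14.390 × 0.1524 ≈ 2.193 μg/mL.
Trough 2.2 μg/mL vs MEC 4 μg/mL: subtherapeutic.

2.2 μg/mL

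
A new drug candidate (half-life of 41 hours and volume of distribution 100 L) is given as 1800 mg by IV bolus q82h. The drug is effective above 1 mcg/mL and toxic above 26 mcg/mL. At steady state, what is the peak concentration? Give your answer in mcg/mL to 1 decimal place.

24.0 mcg/mL

τ = 82 h = 2 half-lives, so f = (1/2)^2 = 0.25.
Accumulation ratio R = 1/(1 − f) = 1/0.75 = 4/3.
Single-dose peak C₀ = D/Vd = 1800/100 = 18 mcg/mL.
Steady-state peak Cmax,ss = C₀·R = 18 × 4/3 ≈ 24.000 mcg/mL.
Peak 24.0 mcg/mL vs MTC 26 mcg/mL: below toxic threshold.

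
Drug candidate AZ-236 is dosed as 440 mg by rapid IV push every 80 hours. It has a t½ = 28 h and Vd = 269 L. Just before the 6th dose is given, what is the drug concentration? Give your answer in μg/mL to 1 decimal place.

f = (1/2)^(τ/t½) = (1/2)^(80/28) ≈ 0.1380.
C₀ = D/Vd = 440/269 ≈ 1.636 μg/mL.
Before the 6th dose, 5 doses have been given. Superposition: Cmin = C₀·(f + f² + … + f^5).
≈ 1.636 × (0.1380 + 0.0190 + 0.0026 + 0.0004 + 0.0001) ≈ 1.636 × 0.1601 ≈ 0.262 μg/mL.

0.3 μg/mL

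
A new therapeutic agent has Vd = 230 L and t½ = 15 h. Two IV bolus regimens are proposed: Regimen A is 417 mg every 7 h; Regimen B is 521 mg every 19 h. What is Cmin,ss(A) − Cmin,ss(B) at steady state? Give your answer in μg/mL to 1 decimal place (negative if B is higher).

Regimen A: f = (1/2)^(7/15) ≈ 0.7236; Cmin,ss = (417/230)·f/(1−f) ≈ 4.746 μg/mL.
Regimen B: f = (1/2)^(19/15) ≈ 0.4156; Cmin,ss = (521/230)·f/(1−f) ≈ 1.611 μg/mL.
Difference ≈ 4.746 − 1.611 ≈ 3.135 μg/mL.

3.1 μg/mL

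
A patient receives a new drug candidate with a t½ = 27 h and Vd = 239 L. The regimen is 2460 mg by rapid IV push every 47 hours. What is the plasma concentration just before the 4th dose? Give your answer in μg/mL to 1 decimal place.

4.3 μg/mL

f = (1/2)^(τ/t½) = (1/2)^(47/27) ≈ 0.2992.
C₀ = D/Vd = 2460/239 ≈ 10.293 μg/mL.
Before the 4th dose, 3 doses have been given. Superposition: Cmin = C₀·(f + f² + … + f^3).
≈ 10.293 × (0.2992 + 0.0895 + 0.0268) ≈ 10.293 × 0.4155 ≈ 4.277 μg/mL.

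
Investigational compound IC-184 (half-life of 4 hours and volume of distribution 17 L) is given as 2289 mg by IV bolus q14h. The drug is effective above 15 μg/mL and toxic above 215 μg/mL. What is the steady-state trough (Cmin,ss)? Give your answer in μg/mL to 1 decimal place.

k = ln2/t½ = ln2/4 ≈ 0.173287 h⁻¹; fraction remaining f = e^(−kτ) = e^(−0.173287×14) ≈ 0.0884.
At steady state, accumulation factor R = 1/(1 − e^(−kτ)) ≈ 1.0970.
Each bolus raises the concentration by D/Vd = 2289/17 ≈ 134.647 μg/mL.
Cmax,ss = C₀/(1 − f) ≈ 134.647/0.9116 ≈ 147.704 μg/mL.
One interval later, Cmin,ss = Cmax,ss·e^(−kτ) ≈ 147.704 × 0.0884 ≈ 13.057 μg/mL.
Trough 13.1 μg/mL vs MEC 15 μg/mL: subtherapeutic.

13.1 μg/mL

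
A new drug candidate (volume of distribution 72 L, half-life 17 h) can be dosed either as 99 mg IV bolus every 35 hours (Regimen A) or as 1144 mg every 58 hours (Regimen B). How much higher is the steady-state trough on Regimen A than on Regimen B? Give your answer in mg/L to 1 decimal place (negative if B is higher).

-1.2 mg/L

Regimen A: f = (1/2)^(35/17) ≈ 0.2400; Cmin,ss = (99/72)·f/(1−f) ≈ 0.434 mg/L.
Regimen B: f = (1/2)^(58/17) ≈ 0.0940; Cmin,ss = (1144/72)·f/(1−f) ≈ 1.649 mg/L.
Difference ≈ 0.434 − 1.649 ≈ -1.215 mg/L.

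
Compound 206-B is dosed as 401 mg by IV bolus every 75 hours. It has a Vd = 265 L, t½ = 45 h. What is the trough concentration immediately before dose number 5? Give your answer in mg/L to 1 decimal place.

f = (1/2)^(τ/t½) = (1/2)^(75/45) ≈ 0.3150.
C₀ = D/Vd = 401/265 ≈ 1.513 mg/L.
Before the 5th dose, 4 doses have been given. Superposition: Cmin = C₀·(f + f² + … + f^4).
≈ 1.513 × (0.3150 + 0.0992 + 0.0313 + 0.0098) ≈ 1.513 × 0.4553 ≈ 0.689 mg/L.

0.7 mg/L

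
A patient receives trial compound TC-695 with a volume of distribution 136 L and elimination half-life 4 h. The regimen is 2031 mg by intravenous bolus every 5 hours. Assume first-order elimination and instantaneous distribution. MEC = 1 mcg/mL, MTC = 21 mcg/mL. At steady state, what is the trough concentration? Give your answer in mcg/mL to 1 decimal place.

10.8 mcg/mL

Over one 5-h interval, 5/4 ≈ 1.25 half-lives elapse, leaving f ≈ 0.4204 of each dose.
At steady state, accumulation factor R = 1/(1 − e^(−kτ)) ≈ 1.7253.
Single-dose peak C₀ = D/Vd = 2031/136 ≈ 14.934 mcg/mL.
Cmax,ss = C₀/(1 − f) ≈ 14.934/0.5796 ≈ 25.766 mcg/mL.
One interval later, Cmin,ss = Cmax,ss·e^(−kτ) ≈ 25.766 × 0.4204 ≈ 10.832 mcg/mL.
Trough 10.8 mcg/mL vs MEC 1 mcg/mL: adequate.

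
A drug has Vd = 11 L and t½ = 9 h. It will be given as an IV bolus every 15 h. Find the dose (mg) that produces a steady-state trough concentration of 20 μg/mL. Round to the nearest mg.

478 mg

τ/t½ = 15/9 ≈ 1.6667, so f = (1/2)^(15/9) ≈ 0.314980.
Cmin,ss = (D/Vd)·f/(1−f), so D = Cmin,ss·Vd·(1−f)/f.
D = 20 × 11 × (1−f)/f ≈ 20 × 11 × 2.17480 ≈ 478.46 mg.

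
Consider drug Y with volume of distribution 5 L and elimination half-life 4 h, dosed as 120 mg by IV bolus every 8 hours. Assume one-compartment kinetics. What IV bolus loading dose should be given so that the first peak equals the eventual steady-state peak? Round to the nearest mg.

f = (1/2)^(8/4) ≈ 0.250000; accumulation ratio R = 1/(1−f) ≈ 1.33333.
Loading dose to hit Cmax,ss on first dose: D_load = D_maint·R ≈ 120 × 1.33333 ≈ 160.00 mg.

160 mg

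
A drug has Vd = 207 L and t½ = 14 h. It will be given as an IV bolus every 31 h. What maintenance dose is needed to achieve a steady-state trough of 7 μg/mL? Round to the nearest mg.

5275 mg

τ/t½ = 31/14 ≈ 2.2143, so f = (1/2)^(31/14) ≈ 0.215493.
Cmin,ss = (D/Vd)·f/(1−f), so D = Cmin,ss·Vd·(1−f)/f.
D = 7 × 207 × (1−f)/f ≈ 7 × 207 × 3.64052 ≈ 5275.11 mg.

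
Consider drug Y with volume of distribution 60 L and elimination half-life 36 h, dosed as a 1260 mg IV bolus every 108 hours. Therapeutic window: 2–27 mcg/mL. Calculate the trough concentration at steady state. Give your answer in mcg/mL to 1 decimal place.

3.0 mcg/mL

The dosing interval is 3 half-lives, so f = 2^(−3) = 0.125.
Accumulation ratio R = 1/(1 − f) = 1/0.875 = 8/7.
Single-dose peak C₀ = D/Vd = 1260/60 = 21 mcg/mL.
Steady-state peak Cmax,ss = C₀·R = 21 × 8/7 ≈ 24.000 mcg/mL.
Steady-state trough Cmin,ss = Cmax,ss·f ≈ 24.000 × 0.125 ≈ 3.000 mcg/mL.
Trough 3.0 mcg/mL vs MEC 2 mcg/mL: adequate.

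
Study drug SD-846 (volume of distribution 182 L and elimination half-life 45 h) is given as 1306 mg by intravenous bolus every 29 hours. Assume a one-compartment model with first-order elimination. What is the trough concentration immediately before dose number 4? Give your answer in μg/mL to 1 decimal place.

f = (1/2)^(τ/t½) = (1/2)^(29/45) ≈ 0.6397.
C₀ = D/Vd = 1306/182 ≈ 7.176 μg/mL.
Before the 4th dose, 3 doses have been given. Superposition: Cmin = C₀·(f + f² + … + f^3).
≈ 7.176 × (0.6397 + 0.4092 + 0.2618) ≈ 7.176 × 1.3107 ≈ 9.406 μg/mL.

9.4 μg/mL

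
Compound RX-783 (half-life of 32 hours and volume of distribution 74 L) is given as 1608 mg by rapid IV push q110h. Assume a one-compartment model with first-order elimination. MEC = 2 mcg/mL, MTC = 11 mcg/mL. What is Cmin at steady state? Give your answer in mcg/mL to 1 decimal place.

Over one 110-h interval, 110/32 ≈ 3.4375 half-lives elapse, leaving f ≈ 0.0923 of each dose.
At steady state, accumulation factor R = 1/(1 − e^(−kτ)) ≈ 1.1017.
Each bolus raises the concentration by D/Vd = 1608/74 ≈ 21.730 mcg/mL.
Steady-state peak Cmax,ss = C₀·R ≈ 21.730 × 1.1017 ≈ 23.940 mcg/mL.
One interval later, Cmin,ss = Cmax,ss·e^(−kτ) ≈ 23.940 × 0.0923 ≈ 2.210 mcg/mL.
Trough 2.2 mcg/mL vs MEC 2 mcg/mL: adequate.

2.2 mcg/mL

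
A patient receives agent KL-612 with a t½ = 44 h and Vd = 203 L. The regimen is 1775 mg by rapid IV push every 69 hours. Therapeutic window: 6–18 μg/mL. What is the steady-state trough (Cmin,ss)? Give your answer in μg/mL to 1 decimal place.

4.4 μg/mL

k = ln2/t½ = ln2/44 ≈ 0.015753 h⁻¹; fraction remaining f = e^(−kτ) = e^(−0.015753×69) ≈ 0.3372.
At steady state, accumulation factor R = 1/(1 − e^(−kτ)) ≈ 1.5088.
Single-dose peak C₀ = D/Vd = 1775/203 ≈ 8.744 μg/mL.
Steady-state peak Cmax,ss = C₀·R ≈ 8.744 × 1.5088 ≈ 13.193 μg/mL.
Steady-state trough Cmin,ss = Cmax,ss·f ≈ 13.193 × 0.3372 ≈ 4.449 μg/mL.
Trough 4.4 μg/mL vs MEC 6 μg/mL: subtherapeutic.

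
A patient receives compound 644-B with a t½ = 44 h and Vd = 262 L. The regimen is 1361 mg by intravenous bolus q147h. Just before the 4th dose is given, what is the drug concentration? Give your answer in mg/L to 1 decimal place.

0.6 mg/L

f = (1/2)^(τ/t½) = (1/2)^(147/44) ≈ 0.0987.
C₀ = D/Vd = 1361/262 ≈ 5.195 mg/L.
Before the 4th dose, 3 doses have been given. Superposition: Cmin = C₀·(f + f² + … + f^3).
≈ 5.195 × (0.0987 + 0.0097 + 0.0010) ≈ 5.195 × 0.1094 ≈ 0.568 mg/L.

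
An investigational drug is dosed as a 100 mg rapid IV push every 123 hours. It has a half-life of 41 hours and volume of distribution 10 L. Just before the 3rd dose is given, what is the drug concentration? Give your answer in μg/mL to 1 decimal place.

f = (1/2)^(τ/t½) = (1/2)^(123/41) ≈ 0.1250.
C₀ = D/Vd = 100/10 ≈ 10.000 μg/mL.
Before the 3rd dose, 2 doses have been given. Superposition: Cmin = C₀·(f + f²).
≈ 10.000 × (0.1250 + 0.0156) ≈ 10.000 × 0.1406 ≈ 1.406 μg/mL.

1.4 μg/mL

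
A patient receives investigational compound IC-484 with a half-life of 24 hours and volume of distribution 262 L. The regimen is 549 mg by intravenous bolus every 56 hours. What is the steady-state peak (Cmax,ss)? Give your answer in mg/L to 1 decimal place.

2.6 mg/L

k = ln2/t½ = ln2/24 ≈ 0.028881 h⁻¹; fraction remaining f = e^(−kτ) = e^(−0.028881×56) ≈ 0.1984.
Accumulation ratio R = 1/(1 − f) ≈ 1/0.8016 ≈ 1.2475.
Single-dose peak C₀ = D/Vd = 549/262 ≈ 2.095 mg/L.
Cmax,ss = C₀/(1 − f) ≈ 2.095/0.8016 ≈ 2.614 mg/L.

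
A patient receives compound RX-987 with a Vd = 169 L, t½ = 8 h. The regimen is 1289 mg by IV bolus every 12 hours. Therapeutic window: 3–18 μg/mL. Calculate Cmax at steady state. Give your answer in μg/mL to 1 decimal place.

11.8 μg/mL

Over one 12-h interval, 12/8 ≈ 1.5 half-lives elapse, leaving f ≈ 0.3536 of each dose.
At steady state, accumulation factor R = 1/(1 − e^(−kτ)) ≈ 1.5470.
Single-dose peak C₀ = D/Vd = 1289/169 ≈ 7.627 μg/mL.
Steady-state peak Cmax,ss = C₀·R ≈ 7.627 × 1.5470 ≈ 11.799 μg/mL.
Peak 11.8 μg/mL vs MTC 18 μg/mL: below toxic threshold.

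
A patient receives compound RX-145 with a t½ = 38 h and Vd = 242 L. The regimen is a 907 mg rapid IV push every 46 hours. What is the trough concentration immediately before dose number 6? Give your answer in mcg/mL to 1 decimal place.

f = (1/2)^(τ/t½) = (1/2)^(46/38) ≈ 0.4321.
C₀ = D/Vd = 907/242 ≈ 3.748 mcg/mL.
Before the 6th dose, 5 doses have been given. Superposition: Cmin = C₀·(f + f² + … + f^5).
≈ 3.748 × (0.4321 + 0.1867 + 0.0807 + 0.0349 + 0.0151) ≈ 3.748 × 0.7495 ≈ 2.809 mcg/mL.

2.8 mcg/mL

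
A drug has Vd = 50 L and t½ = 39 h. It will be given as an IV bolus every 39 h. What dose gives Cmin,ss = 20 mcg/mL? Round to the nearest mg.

τ/t½ = 39/39 ≈ 1, so f = (1/2)^(39/39) ≈ 0.500000.
Cmin,ss = (D/Vd)·f/(1−f), so D = Cmin,ss·Vd·(1−f)/f.
D = 20 × 50 × (1−f)/f ≈ 20 × 50 × 1.00000 ≈ 1000.00 mg.

1000 mg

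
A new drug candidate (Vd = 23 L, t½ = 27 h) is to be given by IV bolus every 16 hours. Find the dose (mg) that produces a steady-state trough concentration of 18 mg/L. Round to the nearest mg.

τ/t½ = 16/27 ≈ 0.59259, so f = (1/2)^(16/27) ≈ 0.663150.
Cmin,ss = (D/Vd)·f/(1−f), so D = Cmin,ss·Vd·(1−f)/f.
D = 18 × 23 × (1−f)/f ≈ 18 × 23 × 0.50795 ≈ 210.29 mg.

210 mg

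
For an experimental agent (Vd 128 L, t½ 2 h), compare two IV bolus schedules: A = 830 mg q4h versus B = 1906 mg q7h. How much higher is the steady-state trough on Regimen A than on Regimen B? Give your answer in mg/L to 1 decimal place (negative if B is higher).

0.7 mg/L

Regimen A: f = (1/2)^(4/2) ≈ 0.2500; Cmin,ss = (830/128)·f/(1−f) ≈ 2.161 mg/L.
Regimen B: f = (1/2)^(7/2) ≈ 0.0884; Cmin,ss = (1906/128)·f/(1−f) ≈ 1.444 mg/L.
Difference ≈ 2.161 − 1.444 ≈ 0.717 mg/L.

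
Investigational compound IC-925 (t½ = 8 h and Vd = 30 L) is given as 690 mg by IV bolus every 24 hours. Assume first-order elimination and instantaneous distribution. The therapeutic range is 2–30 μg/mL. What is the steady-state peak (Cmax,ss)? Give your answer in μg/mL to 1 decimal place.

The dosing interval is 3 half-lives, so f = 2^(−3) = 0.125.
Accumulation ratio R = 1/(1 − f) = 1/0.875 = 8/7.
Single-dose peak C₀ = D/Vd = 690/30 = 23 μg/mL.
Steady-state peak Cmax,ss = C₀·R = 23 × 8/7 ≈ 26.286 μg/mL.
Peak 26.3 μg/mL vs MTC 30 μg/mL: below toxic threshold.

26.3 μg/mL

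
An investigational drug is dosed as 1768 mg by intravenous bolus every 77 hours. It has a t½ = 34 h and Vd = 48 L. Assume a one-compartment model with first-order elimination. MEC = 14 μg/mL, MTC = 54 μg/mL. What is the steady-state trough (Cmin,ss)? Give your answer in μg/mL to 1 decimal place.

9.7 μg/mL

Over one 77-h interval, 77/34 ≈ 2.2647 half-lives elapse, leaving f ≈ 0.2081 of each dose.
Each bolus raises the concentration by D/Vd = 1768/48 ≈ 36.833 μg/mL.
Steady-state trough Cmin,ss = C₀·f/(1−f) ≈ 36.833 × 0.2081/0.7919 ≈ 9.679 μg/mL.
Trough 9.7 μg/mL vs MEC 14 μg/mL: subtherapeutic.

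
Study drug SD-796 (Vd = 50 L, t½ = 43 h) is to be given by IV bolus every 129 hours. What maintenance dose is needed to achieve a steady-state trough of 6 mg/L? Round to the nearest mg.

2100 mg

τ/t½ = 129/43 ≈ 3, so f = (1/2)^(129/43) ≈ 0.125000.
Cmin,ss = (D/Vd)·f/(1−f), so D = Cmin,ss·Vd·(1−f)/f.
D = 6 × 50 × (1−f)/f ≈ 6 × 50 × 7.00000 ≈ 2100.00 mg.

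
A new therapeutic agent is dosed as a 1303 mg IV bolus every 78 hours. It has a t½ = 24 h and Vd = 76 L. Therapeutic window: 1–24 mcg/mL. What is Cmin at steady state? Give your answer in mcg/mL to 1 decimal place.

2.0 mcg/mL

k = ln2/t½ = ln2/24 ≈ 0.028881 h⁻¹; fraction remaining f = e^(−kτ) = e^(−0.028881×78) ≈ 0.1051.
At steady state, accumulation factor R = 1/(1 − e^(−kτ)) ≈ 1.1174.
Single-dose peak C₀ = D/Vd = 1303/76 ≈ 17.145 mcg/mL.
Cmax,ss = C₀/(1 − f) ≈ 17.145/0.8949 ≈ 19.159 mcg/mL.
One interval later, Cmin,ss = Cmax,ss·e^(−kτ) ≈ 19.159 × 0.1051 ≈ 2.014 mcg/mL.
Trough 2.0 mcg/mL vs MEC 1 mcg/mL: adequate.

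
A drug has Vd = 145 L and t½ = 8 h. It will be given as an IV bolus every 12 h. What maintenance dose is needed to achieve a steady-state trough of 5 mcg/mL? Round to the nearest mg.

τ/t½ = 12/8 ≈ 1.5, so f = (1/2)^(12/8) ≈ 0.353553.
Cmin,ss = (D/Vd)·f/(1−f), so D = Cmin,ss·Vd·(1−f)/f.
D = 5 × 145 × (1−f)/f ≈ 5 × 145 × 1.82843 ≈ 1325.61 mg.

1326 mg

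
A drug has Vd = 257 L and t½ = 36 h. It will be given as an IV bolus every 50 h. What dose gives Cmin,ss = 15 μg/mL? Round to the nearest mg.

τ/t½ = 50/36 ≈ 1.3889, so f = (1/2)^(50/36) ≈ 0.381859.
Cmin,ss = (D/Vd)·f/(1−f), so D = Cmin,ss·Vd·(1−f)/f.
D = 15 × 257 × (1−f)/f ≈ 15 × 257 × 1.61877 ≈ 6240.36 mg.

6240 mg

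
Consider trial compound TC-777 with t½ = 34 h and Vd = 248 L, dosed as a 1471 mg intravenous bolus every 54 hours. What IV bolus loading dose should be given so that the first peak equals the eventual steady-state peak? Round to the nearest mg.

f = (1/2)^(54/34) ≈ 0.332578; accumulation ratio R = 1/(1−f) ≈ 1.49830.
Loading dose to hit Cmax,ss on first dose: D_load = D_maint·R ≈ 1471 × 1.49830 ≈ 2204.00 mg.

2204 mg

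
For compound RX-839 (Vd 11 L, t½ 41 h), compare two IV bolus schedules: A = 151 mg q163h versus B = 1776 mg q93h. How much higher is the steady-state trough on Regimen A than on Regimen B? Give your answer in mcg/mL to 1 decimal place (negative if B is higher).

-41.4 mcg/mL

Regimen A: f = (1/2)^(163/41) ≈ 0.0636; Cmin,ss = (151/11)·f/(1−f) ≈ 0.932 mcg/mL.
Regimen B: f = (1/2)^(93/41) ≈ 0.2076; Cmin,ss = (1776/11)·f/(1−f) ≈ 42.299 mcg/mL.
Difference ≈ 0.932 − 42.299 ≈ -41.367 mcg/mL.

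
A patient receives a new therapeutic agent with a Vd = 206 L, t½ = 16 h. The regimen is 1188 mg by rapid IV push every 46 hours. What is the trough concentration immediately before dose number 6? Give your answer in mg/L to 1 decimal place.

0.9 mg/L

f = (1/2)^(τ/t½) = (1/2)^(46/16) ≈ 0.1363.
C₀ = D/Vd = 1188/206 ≈ 5.767 mg/L.
Before the 6th dose, 5 doses have been given. Superposition: Cmin = C₀·(f + f² + … + f^5).
≈ 5.767 × (0.1363 + 0.0186 + 0.0025 + 0.0003 + 0.0000) ≈ 5.767 × 0.1577 ≈ 0.909 mg/L.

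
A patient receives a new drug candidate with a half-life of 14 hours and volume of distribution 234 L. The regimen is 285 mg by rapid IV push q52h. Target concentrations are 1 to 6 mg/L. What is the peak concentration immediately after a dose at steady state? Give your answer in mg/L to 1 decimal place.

1.3 mg/L

Over one 52-h interval, 52/14 ≈ 3.7143 half-lives elapse, leaving f ≈ 0.0762 of each dose.
At steady state, accumulation factor R = 1/(1 − e^(−kτ)) ≈ 1.0825.
Single-dose peak C₀ = D/Vd = 285/234 ≈ 1.218 mg/L.
Cmax,ss = C₀/(1 − f) ≈ 1.218/0.9238 ≈ 1.318 mg/L.
Peak 1.3 mg/L vs MTC 6 mg/L: below toxic threshold.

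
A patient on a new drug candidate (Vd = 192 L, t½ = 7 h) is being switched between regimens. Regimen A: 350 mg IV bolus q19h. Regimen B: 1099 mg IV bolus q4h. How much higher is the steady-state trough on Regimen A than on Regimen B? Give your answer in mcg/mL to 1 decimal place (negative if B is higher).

-11.5 mcg/mL

Regimen A: f = (1/2)^(19/7) ≈ 0.1524; Cmin,ss = (350/192)·f/(1−f) ≈ 0.328 mcg/mL.
Regimen B: f = (1/2)^(4/7) ≈ 0.6730; Cmin,ss = (1099/192)·f/(1−f) ≈ 11.781 mcg/mL.
Difference ≈ 0.328 − 11.781 ≈ -11.453 mcg/mL.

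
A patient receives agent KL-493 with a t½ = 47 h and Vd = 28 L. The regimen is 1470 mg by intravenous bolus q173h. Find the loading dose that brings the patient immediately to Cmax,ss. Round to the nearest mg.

1594 mg

f = (1/2)^(173/47) ≈ 0.077975; accumulation ratio R = 1/(1−f) ≈ 1.08457.
Loading dose to hit Cmax,ss on first dose: D_load = D_maint·R ≈ 1470 × 1.08457 ≈ 1594.32 mg.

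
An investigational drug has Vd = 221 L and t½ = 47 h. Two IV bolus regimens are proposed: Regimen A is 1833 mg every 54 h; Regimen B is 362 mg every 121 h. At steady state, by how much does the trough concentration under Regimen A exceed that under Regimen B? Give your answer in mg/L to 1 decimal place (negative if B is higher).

6.5 mg/L

Regimen A: f = (1/2)^(54/47) ≈ 0.4510; Cmin,ss = (1833/221)·f/(1−f) ≈ 6.814 mg/L.
Regimen B: f = (1/2)^(121/47) ≈ 0.1679; Cmin,ss = (362/221)·f/(1−f) ≈ 0.331 mg/L.
Difference ≈ 6.814 − 0.331 ≈ 6.483 mg/L.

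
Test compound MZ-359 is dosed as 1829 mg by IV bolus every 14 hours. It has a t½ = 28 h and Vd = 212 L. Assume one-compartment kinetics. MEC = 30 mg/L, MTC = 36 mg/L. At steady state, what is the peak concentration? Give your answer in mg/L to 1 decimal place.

k = ln2/t½ = ln2/28 ≈ 0.024755 h⁻¹; fraction remaining f = e^(−kτ) = e^(−0.024755×14) ≈ 0.7071.
At steady state, accumulation factor R = 1/(1 − e^(−kτ)) ≈ 3.4141.
Each bolus raises the concentration by D/Vd = 1829/212 ≈ 8.627 mg/L.
Steady-state peak Cmax,ss = C₀·R ≈ 8.627 × 3.4141 ≈ 29.453 mg/L.
Peak 29.5 mg/L vs MTC 36 mg/L: below toxic threshold.

29.5 mg/L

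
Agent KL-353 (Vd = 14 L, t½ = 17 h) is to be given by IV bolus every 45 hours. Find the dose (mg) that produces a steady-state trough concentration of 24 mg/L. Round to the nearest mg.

τ/t½ = 45/17 ≈ 2.6471, so f = (1/2)^(45/17) ≈ 0.159645.
Cmin,ss = (D/Vd)·f/(1−f), so D = Cmin,ss·Vd·(1−f)/f.
D = 24 × 14 × (1−f)/f ≈ 24 × 14 × 5.26390 ≈ 1768.67 mg.

1769 mg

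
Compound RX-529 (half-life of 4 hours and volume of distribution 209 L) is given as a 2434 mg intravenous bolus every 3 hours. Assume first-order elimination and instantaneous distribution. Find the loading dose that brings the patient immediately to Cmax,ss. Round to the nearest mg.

6004 mg

f = (1/2)^(3/4) ≈ 0.594604; accumulation ratio R = 1/(1−f) ≈ 2.46672.
Loading dose to hit Cmax,ss on first dose: D_load = D_maint·R ≈ 2434 × 2.46672 ≈ 6004.00 mg.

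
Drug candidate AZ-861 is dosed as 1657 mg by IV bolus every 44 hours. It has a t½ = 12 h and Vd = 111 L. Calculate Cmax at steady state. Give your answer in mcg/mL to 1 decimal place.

τ/t½ = 44/12 ≈ 3.6667, so fraction remaining f = (1/2)^(44/12) ≈ 0.0787.
At steady state, accumulation factor R = 1/(1 − e^(−kτ)) ≈ 1.0854.
Each bolus raises the concentration by D/Vd = 1657/111 ≈ 14.928 mcg/mL.
Steady-state peak Cmax,ss = C₀·R ≈ 14.928 × 1.0854 ≈ 16.203 mcg/mL.

16.2 mcg/mL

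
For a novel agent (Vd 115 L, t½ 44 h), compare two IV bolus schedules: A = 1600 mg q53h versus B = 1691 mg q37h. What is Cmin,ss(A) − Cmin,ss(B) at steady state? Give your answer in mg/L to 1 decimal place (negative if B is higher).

Regimen A: f = (1/2)^(53/44) ≈ 0.4339; Cmin,ss = (1600/115)·f/(1−f) ≈ 10.664 mg/L.
Regimen B: f = (1/2)^(37/44) ≈ 0.5583; Cmin,ss = (1691/115)·f/(1−f) ≈ 18.586 mg/L.
Difference ≈ 10.664 − 18.586 ≈ -7.922 mg/L.

-7.9 mg/L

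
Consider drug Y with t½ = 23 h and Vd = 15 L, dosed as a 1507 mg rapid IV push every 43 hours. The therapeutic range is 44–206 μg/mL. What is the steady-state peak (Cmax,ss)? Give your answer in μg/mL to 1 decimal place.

138.3 μg/mL

k = ln2/t½ = ln2/23 ≈ 0.030137 h⁻¹; fraction remaining f = e^(−kτ) = e^(−0.030137×43) ≈ 0.2737.
Accumulation ratio R = 1/(1 − f) ≈ 1/0.7263 ≈ 1.3768.
Each bolus raises the concentration by D/Vd = 1507/15 ≈ 100.467 μg/mL.
Steady-state peak Cmax,ss = C₀·R ≈ 100.467 × 1.3768 ≈ 138.323 μg/mL.
Peak 138.3 μg/mL vs MTC 206 μg/mL: below toxic threshold.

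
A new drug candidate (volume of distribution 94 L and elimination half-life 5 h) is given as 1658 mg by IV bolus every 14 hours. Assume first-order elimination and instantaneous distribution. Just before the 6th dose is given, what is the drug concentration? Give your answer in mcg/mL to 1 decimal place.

f = (1/2)^(τ/t½) = (1/2)^(14/5) ≈ 0.1436.
C₀ = D/Vd = 1658/94 ≈ 17.638 mcg/mL.
Before the 6th dose, 5 doses have been given. Superposition: Cmin = C₀·(f + f² + … + f^5).
≈ 17.638 × (0.1436 + 0.0206 + 0.0030 + 0.0004 + 0.0001) ≈ 17.638 × 0.1677 ≈ 2.958 mcg/mL.

3.0 mcg/mL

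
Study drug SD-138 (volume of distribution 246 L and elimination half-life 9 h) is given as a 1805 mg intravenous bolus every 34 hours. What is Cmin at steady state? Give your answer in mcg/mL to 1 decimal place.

0.6 mcg/mL

Over one 34-h interval, 34/9 ≈ 3.7778 half-lives elapse, leaving f ≈ 0.0729 of each dose.
Single-dose peak C₀ = D/Vd = 1805/246 ≈ 7.337 mcg/mL.
Steady-state trough Cmin,ss = C₀·f/(1−f) ≈ 7.337 × 0.0729/0.9271 ≈ 0.577 mcg/mL.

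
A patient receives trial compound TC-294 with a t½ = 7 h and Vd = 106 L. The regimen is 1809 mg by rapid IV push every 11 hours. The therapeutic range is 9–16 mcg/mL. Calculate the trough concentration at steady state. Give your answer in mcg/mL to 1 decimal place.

τ/t½ = 11/7 ≈ 1.5714, so fraction remaining f = (1/2)^(11/7) ≈ 0.3365.
Single-dose peak C₀ = D/Vd = 1809/106 ≈ 17.066 mcg/mL.
Steady-state trough Cmin,ss = C₀·f/(1−f) ≈ 17.066 × 0.3365/0.6635 ≈ 8.655 mcg/mL.
Trough 8.7 mcg/mL vs MEC 9 mcg/mL: subtherapeutic.

8.7 mcg/mL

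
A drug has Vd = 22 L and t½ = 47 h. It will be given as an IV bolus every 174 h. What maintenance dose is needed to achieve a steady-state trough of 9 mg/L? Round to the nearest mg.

τ/t½ = 174/47 ≈ 3.7021, so f = (1/2)^(174/47) ≈ 0.076833.
Cmin,ss = (D/Vd)·f/(1−f), so D = Cmin,ss·Vd·(1−f)/f.
D = 9 × 22 × (1−f)/f ≈ 9 × 22 × 12.01524 ≈ 2379.02 mg.

2379 mg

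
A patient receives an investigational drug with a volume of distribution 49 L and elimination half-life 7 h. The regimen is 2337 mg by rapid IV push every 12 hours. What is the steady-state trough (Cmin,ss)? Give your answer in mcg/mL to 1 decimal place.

20.9 mcg/mL

Over one 12-h interval, 12/7 ≈ 1.7143 half-lives elapse, leaving f ≈ 0.3048 of each dose.
At steady state, accumulation factor R = 1/(1 − e^(−kτ)) ≈ 1.4384.
Each bolus raises the concentration by D/Vd = 2337/49 ≈ 47.694 mcg/mL.
Cmax,ss = C₀/(1 − f) ≈ 47.694/0.6952 ≈ 68.605 mcg/mL.
One interval later, Cmin,ss = Cmax,ss·e^(−kτ) ≈ 68.605 × 0.3048 ≈ 20.911 mcg/mL.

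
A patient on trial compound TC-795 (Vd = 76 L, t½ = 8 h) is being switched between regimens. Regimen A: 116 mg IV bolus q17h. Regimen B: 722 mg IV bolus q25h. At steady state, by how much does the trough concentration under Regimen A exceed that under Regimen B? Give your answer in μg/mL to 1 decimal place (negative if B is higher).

-0.8 μg/mL

Regimen A: f = (1/2)^(17/8) ≈ 0.2293; Cmin,ss = (116/76)·f/(1−f) ≈ 0.454 μg/mL.
Regimen B: f = (1/2)^(25/8) ≈ 0.1146; Cmin,ss = (722/76)·f/(1−f) ≈ 1.230 μg/mL.
Difference ≈ 0.454 − 1.230 ≈ -0.776 μg/mL.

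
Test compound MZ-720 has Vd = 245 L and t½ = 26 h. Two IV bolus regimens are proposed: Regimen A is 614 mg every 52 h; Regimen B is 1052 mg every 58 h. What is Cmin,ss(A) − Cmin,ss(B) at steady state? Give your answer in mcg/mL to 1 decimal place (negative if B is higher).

-0.3 mcg/mL

Regimen A: f = (1/2)^(52/26) ≈ 0.2500; Cmin,ss = (614/245)·f/(1−f) ≈ 0.835 mcg/mL.
Regimen B: f = (1/2)^(58/26) ≈ 0.2130; Cmin,ss = (1052/245)·f/(1−f) ≈ 1.162 mcg/mL.
Difference ≈ 0.835 − 1.162 ≈ -0.327 mcg/mL.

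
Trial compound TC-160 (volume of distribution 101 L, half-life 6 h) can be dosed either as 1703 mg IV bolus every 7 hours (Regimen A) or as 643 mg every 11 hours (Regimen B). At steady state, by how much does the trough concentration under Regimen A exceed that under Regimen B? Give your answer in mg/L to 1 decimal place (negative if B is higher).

11.1 mg/L

Regimen A: f = (1/2)^(7/6) ≈ 0.4454; Cmin,ss = (1703/101)·f/(1−f) ≈ 13.541 mg/L.
Regimen B: f = (1/2)^(11/6) ≈ 0.2806; Cmin,ss = (643/101)·f/(1−f) ≈ 2.483 mg/L.
Difference ≈ 13.541 − 2.483 ≈ 11.058 mg/L.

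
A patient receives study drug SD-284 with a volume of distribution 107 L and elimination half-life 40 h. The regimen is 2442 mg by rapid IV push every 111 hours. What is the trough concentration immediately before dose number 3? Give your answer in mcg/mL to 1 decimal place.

f = (1/2)^(τ/t½) = (1/2)^(111/40) ≈ 0.1461.
C₀ = D/Vd = 2442/107 ≈ 22.822 mcg/mL.
Before the 3rd dose, 2 doses have been given. Superposition: Cmin = C₀·(f + f²).
≈ 22.822 × (0.1461 + 0.0213) ≈ 22.822 × 0.1674 ≈ 3.820 mcg/mL.

3.8 mcg/mL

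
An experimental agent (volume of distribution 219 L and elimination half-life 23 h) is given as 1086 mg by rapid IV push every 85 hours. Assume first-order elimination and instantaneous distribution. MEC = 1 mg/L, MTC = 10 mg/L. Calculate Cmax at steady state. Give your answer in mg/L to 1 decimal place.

τ/t½ = 85/23 ≈ 3.6957, so fraction remaining f = (1/2)^(85/23) ≈ 0.0772.
Accumulation ratio R = 1/(1 − f) ≈ 1/0.9228 ≈ 1.0837.
Each bolus raises the concentration by D/Vd = 1086/219 ≈ 4.959 mg/L.
Steady-state peak Cmax,ss = C₀·R ≈ 4.959 × 1.0837 ≈ 5.374 mg/L.
Peak 5.4 mg/L vs MTC 10 mg/L: below toxic threshold.

5.4 mg/L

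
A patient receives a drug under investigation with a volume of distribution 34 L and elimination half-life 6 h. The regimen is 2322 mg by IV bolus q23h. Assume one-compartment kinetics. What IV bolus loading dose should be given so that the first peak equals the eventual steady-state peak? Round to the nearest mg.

2497 mg

f = (1/2)^(23/6) ≈ 0.070154; accumulation ratio R = 1/(1−f) ≈ 1.07545.
Loading dose to hit Cmax,ss on first dose: D_load = D_maint·R ≈ 2322 × 1.07545 ≈ 2497.19 mg.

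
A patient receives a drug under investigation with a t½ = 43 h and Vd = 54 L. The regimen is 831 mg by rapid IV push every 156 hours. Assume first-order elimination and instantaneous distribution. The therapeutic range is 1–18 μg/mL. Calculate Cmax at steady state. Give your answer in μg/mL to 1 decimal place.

16.7 μg/mL

Over one 156-h interval, 156/43 ≈ 3.6279 half-lives elapse, leaving f ≈ 0.0809 of each dose.
At steady state, accumulation factor R = 1/(1 − e^(−kτ)) ≈ 1.0880.
Single-dose peak C₀ = D/Vd = 831/54 ≈ 15.389 μg/mL.
Steady-state peak Cmax,ss = C₀·R ≈ 15.389 × 1.0880 ≈ 16.743 μg/mL.
Peak 16.7 μg/mL vs MTC 18 μg/mL: below toxic threshold.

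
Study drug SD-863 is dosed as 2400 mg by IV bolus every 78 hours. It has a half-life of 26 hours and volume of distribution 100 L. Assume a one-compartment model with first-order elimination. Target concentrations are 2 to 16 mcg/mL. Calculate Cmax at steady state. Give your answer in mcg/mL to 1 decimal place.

The dosing interval is 3 half-lives, so f = 2^(−3) = 0.125.
At steady state, R = 1/(1 − 0.125) = 8/7.
Single-dose peak C₀ = D/Vd = 2400/100 = 24 mcg/mL.
Steady-state peak Cmax,ss = C₀·R = 24 × 8/7 ≈ 27.429 mcg/mL.
Peak 27.4 mcg/mL vs MTC 16 mcg/mL: exceeds toxic threshold.

27.4 mcg/mL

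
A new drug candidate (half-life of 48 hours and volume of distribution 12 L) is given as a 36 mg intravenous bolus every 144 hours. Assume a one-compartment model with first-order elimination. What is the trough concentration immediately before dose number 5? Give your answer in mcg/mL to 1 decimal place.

f = (1/2)^(τ/t½) = (1/2)^(144/48) ≈ 0.1250.
C₀ = D/Vd = 36/12 ≈ 3.000 mcg/mL.
Before the 5th dose, 4 doses have been given. Superposition: Cmin = C₀·(f + f² + … + f^4).
≈ 3.000 × (0.1250 + 0.0156 + 0.0020 + 0.0002) ≈ 3.000 × 0.1428 ≈ 0.428 mcg/mL.

0.4 mcg/mL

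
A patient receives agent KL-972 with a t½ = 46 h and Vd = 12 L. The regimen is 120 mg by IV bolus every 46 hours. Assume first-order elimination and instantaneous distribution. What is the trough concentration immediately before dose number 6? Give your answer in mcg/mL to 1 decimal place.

9.7 mcg/mL

f = (1/2)^(τ/t½) = (1/2)^(46/46) ≈ 0.5000.
C₀ = D/Vd = 120/12 ≈ 10.000 mcg/mL.
Before the 6th dose, 5 doses have been given. Superposition: Cmin = C₀·(f + f² + … + f^5).
≈ 10.000 × (0.5000 + 0.2500 + 0.1250 + 0.0625 + 0.0313) ≈ 10.000 × 0.9688 ≈ 9.688 mcg/mL.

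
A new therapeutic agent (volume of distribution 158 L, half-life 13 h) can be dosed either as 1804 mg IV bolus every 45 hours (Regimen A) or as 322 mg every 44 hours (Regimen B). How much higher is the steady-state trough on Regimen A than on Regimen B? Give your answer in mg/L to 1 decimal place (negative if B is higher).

Regimen A: f = (1/2)^(45/13) ≈ 0.0908; Cmin,ss = (1804/158)·f/(1−f) ≈ 1.140 mg/L.
Regimen B: f = (1/2)^(44/13) ≈ 0.0957; Cmin,ss = (322/158)·f/(1−f) ≈ 0.216 mg/L.
Difference ≈ 1.140 − 0.216 ≈ 0.924 mg/L.

0.9 mg/L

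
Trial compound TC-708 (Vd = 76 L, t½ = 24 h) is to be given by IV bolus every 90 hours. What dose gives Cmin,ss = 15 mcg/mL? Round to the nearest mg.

τ/t½ = 90/24 ≈ 3.75, so f = (1/2)^(90/24) ≈ 0.074325.
Cmin,ss = (D/Vd)·f/(1−f), so D = Cmin,ss·Vd·(1−f)/f.
D = 15 × 76 × (1−f)/f ≈ 15 × 76 × 12.45442 ≈ 14198.04 mg.

14198 mg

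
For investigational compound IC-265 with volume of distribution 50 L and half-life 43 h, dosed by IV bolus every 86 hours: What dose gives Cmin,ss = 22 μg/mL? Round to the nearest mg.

τ/t½ = 86/43 ≈ 2, so f = (1/2)^(86/43) ≈ 0.250000.
Cmin,ss = (D/Vd)·f/(1−f), so D = Cmin,ss·Vd·(1−f)/f.
D = 22 × 50 × (1−f)/f ≈ 22 × 50 × 3.00000 ≈ 3300.00 mg.

3300 mg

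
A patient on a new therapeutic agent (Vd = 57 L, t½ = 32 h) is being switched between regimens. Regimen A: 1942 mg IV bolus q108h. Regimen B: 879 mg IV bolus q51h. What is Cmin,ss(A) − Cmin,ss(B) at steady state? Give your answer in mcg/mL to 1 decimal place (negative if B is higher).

-4.0 mcg/mL

Regimen A: f = (1/2)^(108/32) ≈ 0.0964; Cmin,ss = (1942/57)·f/(1−f) ≈ 3.635 mcg/mL.
Regimen B: f = (1/2)^(51/32) ≈ 0.3313; Cmin,ss = (879/57)·f/(1−f) ≈ 7.640 mcg/mL.
Difference ≈ 3.635 − 7.640 ≈ -4.005 mcg/mL.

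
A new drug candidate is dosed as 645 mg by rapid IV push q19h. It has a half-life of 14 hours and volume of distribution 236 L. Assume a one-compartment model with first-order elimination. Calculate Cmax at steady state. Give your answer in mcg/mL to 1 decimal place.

4.5 mcg/mL

k = ln2/t½ = ln2/14 ≈ 0.049511 h⁻¹; fraction remaining f = e^(−kτ) = e^(−0.049511×19) ≈ 0.3904.
At steady state, accumulation factor R = 1/(1 − e^(−kτ)) ≈ 1.6404.
Single-dose peak C₀ = D/Vd = 645/236 ≈ 2.733 mcg/mL.
Steady-state peak Cmax,ss = C₀·R ≈ 2.733 × 1.6404 ≈ 4.483 mcg/mL.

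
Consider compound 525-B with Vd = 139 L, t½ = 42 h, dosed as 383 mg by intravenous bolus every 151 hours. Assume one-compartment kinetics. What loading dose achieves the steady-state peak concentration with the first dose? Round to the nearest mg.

f = (1/2)^(151/42) ≈ 0.082742; accumulation ratio R = 1/(1−f) ≈ 1.09021.
Loading dose to hit Cmax,ss on first dose: D_load = D_maint·R ≈ 383 × 1.09021 ≈ 417.55 mg.

418 mg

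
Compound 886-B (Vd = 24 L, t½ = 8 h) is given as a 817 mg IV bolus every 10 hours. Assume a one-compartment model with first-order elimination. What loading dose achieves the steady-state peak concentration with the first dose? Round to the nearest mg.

1410 mg

f = (1/2)^(10/8) ≈ 0.420448; accumulation ratio R = 1/(1−f) ≈ 1.72547.
Loading dose to hit Cmax,ss on first dose: D_load = D_maint·R ≈ 817 × 1.72547 ≈ 1409.71 mg.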